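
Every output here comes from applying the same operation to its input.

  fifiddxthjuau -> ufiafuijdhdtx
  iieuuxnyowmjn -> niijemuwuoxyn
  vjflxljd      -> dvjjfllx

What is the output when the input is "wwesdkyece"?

In each case the input is transformed by: swap the first and last characters, then take characters alternately from the front and the back (1st, last, 2nd, 2nd-last, ...).
Applying that to "wwesdkyece" gives "ewwceesydk".
(Check on "fifiddxthjuau": → "uifiddxthjuaf" → "ufiafuijdhdtx" ✓)

ewwceesydk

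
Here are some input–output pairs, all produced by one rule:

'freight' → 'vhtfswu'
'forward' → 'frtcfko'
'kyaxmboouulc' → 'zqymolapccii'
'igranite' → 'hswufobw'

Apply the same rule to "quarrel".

What's happening: move the last 2 characters to the front (rotate right by 2), then shift every letter 12 places backward in the alphabet (wrapping around).
Working it through for "quarrel": intermediate "elquarr", final "szeioff".
(Check on "igranite": → "teigrani" → "hswufobw" ✓)

szeioff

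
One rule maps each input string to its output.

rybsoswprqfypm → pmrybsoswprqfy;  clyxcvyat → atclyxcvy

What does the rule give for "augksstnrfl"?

The pattern: move the last 2 characters to the front (rotate right by 2).
Applying that to "augksstnrfl" gives "flaugksstnr".

flaugksstnr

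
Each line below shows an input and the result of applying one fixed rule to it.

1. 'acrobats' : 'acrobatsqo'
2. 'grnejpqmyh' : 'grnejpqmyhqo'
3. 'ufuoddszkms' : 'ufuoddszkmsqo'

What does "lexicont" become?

The rule is to append "qo".
Doing the same to "lexicont": "lexicontqo".

lexicontqo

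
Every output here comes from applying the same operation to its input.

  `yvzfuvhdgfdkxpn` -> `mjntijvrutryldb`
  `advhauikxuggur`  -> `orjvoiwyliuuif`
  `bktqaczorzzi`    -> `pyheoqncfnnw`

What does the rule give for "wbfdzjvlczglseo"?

In each case the input is transformed by: shift every letter 12 places backward in the alphabet (wrapping around).
Applying that to "wbfdzjvlczglseo" gives "kptrnxjzqnuzgsc".

kptrnxjzqnuzgsc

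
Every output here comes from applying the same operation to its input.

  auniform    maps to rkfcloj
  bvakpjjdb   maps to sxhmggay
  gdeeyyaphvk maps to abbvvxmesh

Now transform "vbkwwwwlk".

Each output is the input with this applied: shift every letter 3 places backward in the alphabet (wrapping around), then delete the first character.
Working it through for "vbkwwwwlk": intermediate "syhttttih", final "yhttttih".
(Check on "auniform": → "xrkfcloj" → "rkfcloj" ✓)

yhttttih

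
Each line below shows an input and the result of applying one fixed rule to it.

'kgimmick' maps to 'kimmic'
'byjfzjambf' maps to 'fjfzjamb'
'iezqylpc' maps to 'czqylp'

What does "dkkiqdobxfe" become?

ekiqdobxf

Rule — delete the first 2 characters, then move the last character to the front.
For "dkkiqdobxfe", step one produces "kiqdobxfe"; step two turns that into "ekiqdobxf".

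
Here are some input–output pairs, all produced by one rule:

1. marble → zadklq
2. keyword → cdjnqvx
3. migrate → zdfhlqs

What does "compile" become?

The rule is to sort the characters into alphabetical order, then shift every letter 1 place backward in the alphabet (wrapping around).
Applying both steps to "compile": "ceilmop", then "bdhklno".

bdhklno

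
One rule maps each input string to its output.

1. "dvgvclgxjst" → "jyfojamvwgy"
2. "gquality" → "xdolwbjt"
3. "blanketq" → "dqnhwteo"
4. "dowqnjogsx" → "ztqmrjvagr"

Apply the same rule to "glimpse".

lpsvhjo

Each output is the input with this applied: shift every letter 3 places forward in the alphabet (wrapping around), then move the first 2 characters to the end (rotate left by 2).
On "glimpse": the first step gives "jolpsvh", and the second then gives "lpsvhjo".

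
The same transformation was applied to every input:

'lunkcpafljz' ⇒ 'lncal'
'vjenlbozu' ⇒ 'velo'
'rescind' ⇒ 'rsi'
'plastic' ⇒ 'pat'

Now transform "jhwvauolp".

jwao

Each output is the input with this applied: swap each adjacent pair of characters (1↔2, 3↔4, ...), then keep every other character starting from the second (positions 2nd, 4th, 6th, ...).
On "jhwvauolp": the first step gives "hjvwualop", and the second then gives "jwao".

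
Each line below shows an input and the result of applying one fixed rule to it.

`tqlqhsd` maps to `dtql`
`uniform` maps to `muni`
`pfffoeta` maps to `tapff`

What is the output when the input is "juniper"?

Rule — move the first 3 characters to the end (rotate left by 3), then delete the first 3 characters.
For "juniper", step one produces "iperjun"; step two turns that into "rjun".

rjun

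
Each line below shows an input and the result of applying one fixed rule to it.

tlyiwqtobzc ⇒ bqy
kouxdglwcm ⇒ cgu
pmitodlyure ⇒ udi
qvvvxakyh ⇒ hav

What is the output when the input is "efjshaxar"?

In each case the input is transformed by: keep one character in every 3, starting at position 3 (positions 3rd, 6th, 9th, ...), then reverse the string.
On "efjshaxar": the first step gives "jar", and the second then gives "raj".

raj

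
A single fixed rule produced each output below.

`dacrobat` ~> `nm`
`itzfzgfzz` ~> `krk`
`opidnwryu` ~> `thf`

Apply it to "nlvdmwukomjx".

Rule — shift every letter 11 places forward in the alphabet (wrapping around), then keep one character in every 3, starting at position 3 (positions 3rd, 6th, 9th, ...).
On "nlvdmwukomjx" that produces "ghzi".

ghzi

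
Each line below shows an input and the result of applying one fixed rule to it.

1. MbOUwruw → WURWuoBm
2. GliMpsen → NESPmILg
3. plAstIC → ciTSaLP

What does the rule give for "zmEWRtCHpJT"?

tjPhcTrweMZ

The pattern: reverse the string, then flip the case of every letter.
On "zmEWRtCHpJT" that produces "tjPhcTrweMZ".
(Check on "MbOUwruw": → "wurwUObM" → "WURWuoBm" ✓)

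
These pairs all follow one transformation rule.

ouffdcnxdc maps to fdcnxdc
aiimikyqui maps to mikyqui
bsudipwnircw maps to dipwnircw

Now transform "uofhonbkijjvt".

honbkijjvt

Rule — delete the first 3 characters.
On "uofhonbkijjvt" that produces "honbkijjvt".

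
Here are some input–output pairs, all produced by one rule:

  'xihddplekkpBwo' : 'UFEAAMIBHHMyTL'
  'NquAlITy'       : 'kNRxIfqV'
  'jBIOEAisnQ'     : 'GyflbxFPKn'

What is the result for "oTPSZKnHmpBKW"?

LqmpwhKeJMyht

Each output is the input with this applied: flip the case of every letter, then shift every letter 3 places backward in the alphabet (wrapping around).
Applying both steps to "oTPSZKnHmpBKW": "OtpszkNhMPbkw", then "LqmpwhKeJMyht".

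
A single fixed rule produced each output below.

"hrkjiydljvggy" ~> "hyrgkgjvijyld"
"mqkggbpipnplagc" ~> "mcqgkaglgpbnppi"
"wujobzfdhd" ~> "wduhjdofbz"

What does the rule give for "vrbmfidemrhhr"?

vrrhbhmrfmied

Each output is the input with this applied: take characters alternately from the front and the back (1st, last, 2nd, 2nd-last, ...).
"vrbmfidemrhhr" → "vrrhbhmrfmied".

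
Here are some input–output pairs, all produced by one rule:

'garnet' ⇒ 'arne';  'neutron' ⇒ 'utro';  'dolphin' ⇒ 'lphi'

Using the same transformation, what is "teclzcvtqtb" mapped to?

The transformation: move the last character to the front, then keep only the last 4 characters.
Doing the same to "teclzcvtqtb": "vtqt".

vtqt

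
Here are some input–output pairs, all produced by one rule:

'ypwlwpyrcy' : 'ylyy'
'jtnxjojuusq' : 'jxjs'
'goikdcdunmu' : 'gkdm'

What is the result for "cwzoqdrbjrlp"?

corr

The rule is to keep one character in every 3, starting at position 1 (positions 1st, 4th, 7th, ...).
Doing the same to "cwzoqdrbjrlp": "corr".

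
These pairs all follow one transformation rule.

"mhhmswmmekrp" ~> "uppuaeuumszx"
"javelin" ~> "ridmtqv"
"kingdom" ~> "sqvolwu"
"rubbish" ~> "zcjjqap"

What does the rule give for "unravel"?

The transformation: shift every letter 8 places forward in the alphabet (wrapping around).
So "unravel" becomes "cvzidmt".

cvzidmt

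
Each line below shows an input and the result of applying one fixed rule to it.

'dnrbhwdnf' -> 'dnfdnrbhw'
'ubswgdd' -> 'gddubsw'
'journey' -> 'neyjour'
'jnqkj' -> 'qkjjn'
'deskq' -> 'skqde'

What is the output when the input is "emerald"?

Looking at the pairs, the operation is to move the last 3 characters to the front (rotate right by 3).
Doing the same to "emerald": "aldemer".

aldemer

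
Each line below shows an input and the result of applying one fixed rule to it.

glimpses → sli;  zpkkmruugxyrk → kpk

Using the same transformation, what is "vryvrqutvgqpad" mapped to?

Each output is the input with this applied: swap the first and last characters, then keep only the first 3 characters.
Doing the same to "vryvrqutvgqpad": "dry".

dry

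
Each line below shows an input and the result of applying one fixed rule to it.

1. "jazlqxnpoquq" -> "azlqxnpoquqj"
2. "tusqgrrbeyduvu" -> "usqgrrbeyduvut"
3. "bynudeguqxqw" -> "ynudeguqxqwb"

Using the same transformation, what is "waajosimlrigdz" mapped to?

aajosimlrigdzw

Each output is the input with this applied: move the first character to the end.
So "waajosimlrigdz" becomes "aajosimlrigdzw".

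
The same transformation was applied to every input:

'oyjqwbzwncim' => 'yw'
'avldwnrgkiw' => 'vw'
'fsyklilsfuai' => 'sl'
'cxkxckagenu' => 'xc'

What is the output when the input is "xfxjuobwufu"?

fu

What's happening: keep one character in every 3, starting at position 2 (positions 2nd, 5th, 8th, ...), then keep only the first 2 characters.
"xfxjuobwufu" → "fuwu" → "fu".
(Check on "oyjqwbzwncim": → "ywwi" → "yw" ✓)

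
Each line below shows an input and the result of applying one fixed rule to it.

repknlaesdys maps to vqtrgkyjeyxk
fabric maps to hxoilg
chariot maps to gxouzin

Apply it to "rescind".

yiotjxk

The pattern: shift every letter 6 places forward in the alphabet (wrapping around), then move the first 2 characters to the end (rotate left by 2).
Doing the same to "rescind": "yiotjxk".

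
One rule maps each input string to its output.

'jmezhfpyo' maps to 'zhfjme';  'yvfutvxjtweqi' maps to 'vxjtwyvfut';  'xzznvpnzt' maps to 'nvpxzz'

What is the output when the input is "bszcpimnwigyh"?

imnwibszcp

The rule is to delete the last 3 characters, then swap the front and back halves of the string.
"bszcpimnwigyh" → "imnwibszcp".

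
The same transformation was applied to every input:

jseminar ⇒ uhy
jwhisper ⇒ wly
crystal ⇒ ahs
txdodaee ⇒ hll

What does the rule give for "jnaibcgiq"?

In each case the input is transformed by: shift every letter 7 places forward in the alphabet (wrapping around), then keep only the last 3 characters.
Applying both steps to "jnaibcgiq": "quhpijnpx", then "npx".

npx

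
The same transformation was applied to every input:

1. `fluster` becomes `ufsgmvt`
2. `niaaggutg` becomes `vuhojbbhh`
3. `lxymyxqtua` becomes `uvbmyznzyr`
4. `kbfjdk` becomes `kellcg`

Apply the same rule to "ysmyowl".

Looking at the pairs, the operation is to move the last 3 characters to the front (rotate right by 3), then shift every letter 1 place forward in the alphabet (wrapping around).
Applying both steps to "ysmyowl": "owlysmy", then "pxmztnz".
(Check on "kbfjdk": → "jdkkbf" → "kellcg" ✓)

pxmztnz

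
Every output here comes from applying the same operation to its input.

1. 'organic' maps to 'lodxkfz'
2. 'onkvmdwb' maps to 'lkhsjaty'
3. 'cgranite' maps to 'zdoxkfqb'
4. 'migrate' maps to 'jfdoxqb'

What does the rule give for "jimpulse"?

gfjmripb

The transformation: shift every letter 3 places backward in the alphabet (wrapping around).
On "jimpulse" that produces "gfjmripb".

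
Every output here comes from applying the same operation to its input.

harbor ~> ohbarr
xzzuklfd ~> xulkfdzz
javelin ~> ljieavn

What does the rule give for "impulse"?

pmlieus

The rule is to sort the characters into reverse alphabetical order, then move the first 2 characters to the end (rotate left by 2).
On "impulse": the first step gives "uspmlie", and the second then gives "pmlieus".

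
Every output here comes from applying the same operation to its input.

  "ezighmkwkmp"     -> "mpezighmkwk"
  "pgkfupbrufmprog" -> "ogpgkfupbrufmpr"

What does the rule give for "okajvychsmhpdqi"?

Rule — move the last 2 characters to the front (rotate right by 2).
"okajvychsmhpdqi" → "qiokajvychsmhpd".

qiokajvychsmhpd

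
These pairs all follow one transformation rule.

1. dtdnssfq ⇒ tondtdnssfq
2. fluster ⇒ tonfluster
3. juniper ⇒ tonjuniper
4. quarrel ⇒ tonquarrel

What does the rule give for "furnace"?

tonfurnace

The pattern: prepend "ton".
On "furnace" that produces "tonfurnace".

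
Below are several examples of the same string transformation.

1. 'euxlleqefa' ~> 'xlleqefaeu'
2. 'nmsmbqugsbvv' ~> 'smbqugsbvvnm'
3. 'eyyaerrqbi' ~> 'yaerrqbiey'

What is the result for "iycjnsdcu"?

cjnsdcuiy

The transformation: move the first 2 characters to the end (rotate left by 2).
On "iycjnsdcu" that produces "cjnsdcuiy".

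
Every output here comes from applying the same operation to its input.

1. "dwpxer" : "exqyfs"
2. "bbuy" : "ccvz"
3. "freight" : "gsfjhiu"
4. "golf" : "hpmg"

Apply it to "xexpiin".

yfyqjjo

The pattern: shift every letter 1 place forward in the alphabet (wrapping around).
On "xexpiin" that produces "yfyqjjo".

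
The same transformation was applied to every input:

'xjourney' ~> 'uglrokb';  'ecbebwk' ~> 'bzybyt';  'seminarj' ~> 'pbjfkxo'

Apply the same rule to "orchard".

The transformation: delete the last character, then shift every letter 3 places backward in the alphabet (wrapping around).
Working it through for "orchard": intermediate "orchar", final "lozexo".

lozexo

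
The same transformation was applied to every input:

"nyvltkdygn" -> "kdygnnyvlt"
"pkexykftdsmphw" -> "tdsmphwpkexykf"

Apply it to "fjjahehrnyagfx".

rnyagfxfjjaheh

What's happening: swap the front and back halves of the string.
Applying that to "fjjahehrnyagfx" gives "rnyagfxfjjaheh".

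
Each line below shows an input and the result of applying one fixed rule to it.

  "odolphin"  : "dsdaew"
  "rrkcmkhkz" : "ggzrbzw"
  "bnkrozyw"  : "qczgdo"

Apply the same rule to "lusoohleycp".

ajhddwatn

The pattern: delete the last 2 characters, then shift every letter 11 places backward in the alphabet (wrapping around).
"lusoohleycp" → "lusoohley" → "ajhddwatn".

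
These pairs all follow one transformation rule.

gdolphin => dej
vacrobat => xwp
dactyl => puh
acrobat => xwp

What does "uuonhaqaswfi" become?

sbe

In each case the input is transformed by: shift every letter 4 places backward in the alphabet (wrapping around), then keep only the last 3 characters.
On "uuonhaqaswfi": the first step gives "qqkjdwmwosbe", and the second then gives "sbe".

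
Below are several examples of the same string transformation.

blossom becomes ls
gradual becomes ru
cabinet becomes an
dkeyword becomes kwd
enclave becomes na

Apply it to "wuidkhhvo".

What's happening: keep one character in every 3, starting at position 2 (positions 2nd, 5th, 8th, ...).
On "wuidkhhvo" that produces "ukv".

ukv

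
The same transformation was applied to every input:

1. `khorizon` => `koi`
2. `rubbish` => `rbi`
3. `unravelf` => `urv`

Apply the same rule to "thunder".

What's happening: delete the last 2 characters, then keep every other character starting from the first (positions 1st, 3rd, 5th, ...).
On "thunder": the first step gives "thund", and the second then gives "tud".

tud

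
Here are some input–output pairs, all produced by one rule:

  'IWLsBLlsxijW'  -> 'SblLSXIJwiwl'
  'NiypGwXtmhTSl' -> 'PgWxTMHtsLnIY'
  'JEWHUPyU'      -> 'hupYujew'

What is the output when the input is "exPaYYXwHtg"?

AyyxWhTGEXp

The pattern: move the first 3 characters to the end (rotate left by 3), then flip the case of every letter.
Starting from "exPaYYXwHtg": after the first operation, "aYYXwHtgexP"; after the second, "AyyxWhTGEXp".
(Check on "IWLsBLlsxijW": → "sBLlsxijWIWL" → "SblLSXIJwiwl" ✓)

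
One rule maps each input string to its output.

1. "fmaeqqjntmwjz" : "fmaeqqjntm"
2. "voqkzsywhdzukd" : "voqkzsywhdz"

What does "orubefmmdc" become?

orubefm

The transformation: delete the last 3 characters.
On "orubefmmdc" that produces "orubefm".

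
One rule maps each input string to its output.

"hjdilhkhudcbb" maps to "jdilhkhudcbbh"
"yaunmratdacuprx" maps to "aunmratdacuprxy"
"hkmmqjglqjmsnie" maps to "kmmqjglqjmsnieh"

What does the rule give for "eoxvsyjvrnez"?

oxvsyjvrneze

Rule — move the first character to the end.
So "eoxvsyjvrnez" becomes "oxvsyjvrneze".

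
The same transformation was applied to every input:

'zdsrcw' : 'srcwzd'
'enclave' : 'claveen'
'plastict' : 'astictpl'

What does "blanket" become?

Rule — move the first 2 characters to the end (rotate left by 2).
Applying that to "blanket" gives "anketbl".

anketbl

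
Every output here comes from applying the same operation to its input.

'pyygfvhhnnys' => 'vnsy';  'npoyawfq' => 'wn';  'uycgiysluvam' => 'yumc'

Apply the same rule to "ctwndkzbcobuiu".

kcuc

The transformation: move the first 3 characters to the end (rotate left by 3), then keep one character in every 3, starting at position 3 (positions 3rd, 6th, 9th, ...).
For "ctwndkzbcobuiu", step one produces "ndkzbcobuiuctw"; step two turns that into "kcuc".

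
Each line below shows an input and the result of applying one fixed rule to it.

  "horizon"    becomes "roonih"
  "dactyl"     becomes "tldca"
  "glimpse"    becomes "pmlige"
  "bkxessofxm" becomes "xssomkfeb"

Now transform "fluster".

Looking at the pairs, the operation is to sort the characters into reverse alphabetical order, then delete the first character.
Doing the same to "fluster": "tsrlfe".

tsrlfe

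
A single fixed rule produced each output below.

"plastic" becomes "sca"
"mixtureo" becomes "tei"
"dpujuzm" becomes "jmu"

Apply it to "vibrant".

rtb

The transformation: move the first 3 characters to the end (rotate left by 3), then keep one character in every 3, starting at position 1 (positions 1st, 4th, 7th, ...).
On "vibrant": the first step gives "rantvib", and the second then gives "rtb".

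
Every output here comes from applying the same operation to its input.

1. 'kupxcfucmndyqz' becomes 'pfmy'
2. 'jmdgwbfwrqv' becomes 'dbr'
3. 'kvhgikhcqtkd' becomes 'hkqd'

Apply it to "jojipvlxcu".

In each case the input is transformed by: keep one character in every 3, starting at position 3 (positions 3rd, 6th, 9th, ...).
For "jojipvlxcu" the result is "jvc".

jvc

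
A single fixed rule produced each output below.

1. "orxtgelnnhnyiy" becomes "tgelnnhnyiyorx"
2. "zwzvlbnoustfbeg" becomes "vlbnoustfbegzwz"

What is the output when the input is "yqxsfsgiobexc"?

sfsgiobexcyqx

In each case the input is transformed by: move the first 3 characters to the end (rotate left by 3).
Applying that to "yqxsfsgiobexc" gives "sfsgiobexcyqx".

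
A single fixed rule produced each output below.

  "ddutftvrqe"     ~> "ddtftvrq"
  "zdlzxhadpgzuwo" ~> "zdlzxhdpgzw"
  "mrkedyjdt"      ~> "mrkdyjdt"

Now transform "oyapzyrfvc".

ypzyrfvc

Looking at the pairs, the operation is to remove every vowel.
On "oyapzyrfvc" that produces "ypzyrfvc".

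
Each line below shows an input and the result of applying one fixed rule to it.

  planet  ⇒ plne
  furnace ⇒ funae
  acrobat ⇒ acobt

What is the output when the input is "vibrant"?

virat

The rule is to double every character, then keep one character in every 3, starting at position 1 (positions 1st, 4th, 7th, ...).
On "vibrant": the first step gives "vviibbrraanntt", and the second then gives "virat".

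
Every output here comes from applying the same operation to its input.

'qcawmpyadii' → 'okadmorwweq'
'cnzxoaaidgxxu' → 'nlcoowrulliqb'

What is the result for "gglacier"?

The rule is to move the first 2 characters to the end (rotate left by 2), then shift every letter 12 places backward in the alphabet (wrapping around).
On "gglacier": the first step gives "laciergg", and the second then gives "zoqwsfuu".

zoqwsfuu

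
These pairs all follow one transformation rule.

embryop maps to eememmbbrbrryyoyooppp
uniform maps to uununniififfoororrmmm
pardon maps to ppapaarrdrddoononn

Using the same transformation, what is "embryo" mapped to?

What's happening: repeat every character 3 times, then swap each adjacent pair of characters (1↔2, 3↔4, ...).
"embryo" → "eeemmmbbbrrryyyooo" → "eememmbbrbrryyoyoo".

eememmbbrbrryyoyoo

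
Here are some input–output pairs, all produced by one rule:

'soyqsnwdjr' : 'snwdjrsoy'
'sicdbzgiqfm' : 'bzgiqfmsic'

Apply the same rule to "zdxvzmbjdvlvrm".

zmbjdvlvrmzdx

Rule — move the first 3 characters to the end (rotate left by 3), then delete the first character.
On "zdxvzmbjdvlvrm": the first step gives "vzmbjdvlvrmzdx", and the second then gives "zmbjdvlvrmzdx".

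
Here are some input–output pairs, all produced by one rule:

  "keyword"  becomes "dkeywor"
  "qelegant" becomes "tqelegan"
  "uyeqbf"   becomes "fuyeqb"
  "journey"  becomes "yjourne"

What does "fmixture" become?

efmixtur

What's happening: move the last character to the front.
Applying that to "fmixture" gives "efmixtur".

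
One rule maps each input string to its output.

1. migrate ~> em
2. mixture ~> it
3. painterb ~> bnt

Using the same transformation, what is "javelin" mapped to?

Rule — sort the characters into alphabetical order, then keep one character in every 3, starting at position 2 (positions 2nd, 5th, 8th, ...).
"javelin" → "aeijlnv" → "el".

el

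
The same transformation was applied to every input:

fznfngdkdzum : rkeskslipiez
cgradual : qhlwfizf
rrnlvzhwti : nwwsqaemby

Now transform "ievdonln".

snjaitsq

The rule is to move the last character to the front, then shift every letter 5 places forward in the alphabet (wrapping around).
For "ievdonln", step one produces "nievdonl"; step two turns that into "snjaitsq".
(Check on "rrnlvzhwti": → "irrnlvzhwt" → "nwwsqaemby" ✓)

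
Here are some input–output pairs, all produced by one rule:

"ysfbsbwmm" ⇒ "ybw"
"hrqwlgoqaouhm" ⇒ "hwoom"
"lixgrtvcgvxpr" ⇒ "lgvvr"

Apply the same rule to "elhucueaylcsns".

eueln

The rule is to keep one character in every 3, starting at position 1 (positions 1st, 4th, 7th, ...).
On "elhucueaylcsns" that produces "eueln".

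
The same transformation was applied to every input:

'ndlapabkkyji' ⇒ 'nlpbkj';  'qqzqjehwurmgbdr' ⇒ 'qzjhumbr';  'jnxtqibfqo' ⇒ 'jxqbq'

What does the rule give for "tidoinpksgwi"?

tdipsw

In each case the input is transformed by: keep every other character starting from the first (positions 1st, 3rd, 5th, ...).
For "tidoinpksgwi" the result is "tdipsw".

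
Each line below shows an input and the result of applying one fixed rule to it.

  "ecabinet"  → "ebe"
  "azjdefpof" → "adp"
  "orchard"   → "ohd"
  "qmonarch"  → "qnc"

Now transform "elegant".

egt

In each case the input is transformed by: keep one character in every 3, starting at position 1 (positions 1st, 4th, 7th, ...).
So "elegant" becomes "egt".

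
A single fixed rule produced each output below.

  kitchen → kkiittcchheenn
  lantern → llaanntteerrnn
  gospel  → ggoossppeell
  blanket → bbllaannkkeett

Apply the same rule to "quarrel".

Looking at the pairs, the operation is to double every character.
So "quarrel" becomes "qquuaarrrreell".

qquuaarrrreell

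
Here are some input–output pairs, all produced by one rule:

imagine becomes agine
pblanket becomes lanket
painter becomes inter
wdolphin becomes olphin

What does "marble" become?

rble

Each output is the input with this applied: delete the first 2 characters.
Applying that to "marble" gives "rble".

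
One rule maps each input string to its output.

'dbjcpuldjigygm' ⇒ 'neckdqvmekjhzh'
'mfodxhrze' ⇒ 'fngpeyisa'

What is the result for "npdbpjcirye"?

The rule is to move the last character to the front, then shift every letter 1 place forward in the alphabet (wrapping around).
Starting from "npdbpjcirye": after the first operation, "enpdbpjciry"; after the second, "foqecqkdjsz".

foqecqkdjsz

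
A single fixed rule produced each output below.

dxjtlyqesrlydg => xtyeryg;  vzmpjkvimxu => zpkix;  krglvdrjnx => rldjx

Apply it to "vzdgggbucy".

zgguy

The transformation: keep every other character starting from the second (positions 2nd, 4th, 6th, ...).
Applying that to "vzdgggbucy" gives "zgguy".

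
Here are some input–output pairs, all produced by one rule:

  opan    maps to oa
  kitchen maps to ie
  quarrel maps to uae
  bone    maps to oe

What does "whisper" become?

ie

The rule is to keep only the vowels.
So "whisper" becomes "ie".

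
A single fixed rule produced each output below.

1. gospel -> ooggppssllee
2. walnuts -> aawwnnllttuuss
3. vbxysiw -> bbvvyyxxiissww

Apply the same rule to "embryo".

mmeerrbbooyy

The transformation: swap each adjacent pair of characters (1↔2, 3↔4, ...), then double every character.
"embryo" → "merboy" → "mmeerrbbooyy".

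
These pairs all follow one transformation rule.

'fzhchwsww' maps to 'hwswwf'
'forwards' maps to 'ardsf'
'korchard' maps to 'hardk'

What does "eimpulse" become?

ulsee

Each output is the input with this applied: move the first character to the end, then delete the first 3 characters.
Applying both steps to "eimpulse": "impulsee", then "ulsee".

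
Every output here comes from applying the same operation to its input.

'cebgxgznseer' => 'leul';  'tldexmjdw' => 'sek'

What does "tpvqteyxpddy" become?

waek

Looking at the pairs, the operation is to keep one character in every 3, starting at position 2 (positions 2nd, 5th, 8th, ...), then shift every letter 7 places forward in the alphabet (wrapping around).
Doing the same to "tpvqteyxpddy": "waek".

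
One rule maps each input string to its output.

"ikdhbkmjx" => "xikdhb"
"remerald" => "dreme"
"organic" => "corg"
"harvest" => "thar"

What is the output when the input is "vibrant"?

Looking at the pairs, the operation is to move the last character to the front, then delete the last 3 characters.
So "vibrant" becomes "tvib".
(Check on "harvest": → "tharves" → "thar" ✓)

tvib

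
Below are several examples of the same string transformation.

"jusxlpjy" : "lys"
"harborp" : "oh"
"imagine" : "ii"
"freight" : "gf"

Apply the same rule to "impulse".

In each case the input is transformed by: move the first 3 characters to the end (rotate left by 3), then keep one character in every 3, starting at position 2 (positions 2nd, 5th, 8th, ...).
Starting from "impulse": after the first operation, "ulseimp"; after the second, "li".

li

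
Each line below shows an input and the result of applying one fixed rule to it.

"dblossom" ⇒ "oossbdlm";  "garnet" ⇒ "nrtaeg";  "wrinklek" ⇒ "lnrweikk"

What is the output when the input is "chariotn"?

nortachi

Looking at the pairs, the operation is to sort the characters into alphabetical order, then swap the front and back halves of the string.
"chariotn" → "achinort" → "nortachi".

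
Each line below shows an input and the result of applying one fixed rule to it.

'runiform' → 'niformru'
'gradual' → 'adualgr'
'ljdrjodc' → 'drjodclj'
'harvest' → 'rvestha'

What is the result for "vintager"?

ntagervi

Looking at the pairs, the operation is to move the first 2 characters to the end (rotate left by 2).
Doing the same to "vintager": "ntagervi".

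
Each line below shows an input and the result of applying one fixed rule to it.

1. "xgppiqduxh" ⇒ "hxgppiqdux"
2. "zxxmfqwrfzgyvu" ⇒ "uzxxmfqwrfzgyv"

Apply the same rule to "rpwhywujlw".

wrpwhywujl

What's happening: move the last character to the front.
So "rpwhywujlw" becomes "wrpwhywujl".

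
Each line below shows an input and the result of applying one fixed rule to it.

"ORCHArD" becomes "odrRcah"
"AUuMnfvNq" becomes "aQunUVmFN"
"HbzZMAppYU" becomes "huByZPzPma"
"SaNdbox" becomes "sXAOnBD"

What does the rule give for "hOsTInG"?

The rule is to flip the case of every letter, then take characters alternately from the front and the back (1st, last, 2nd, 2nd-last, ...).
"hOsTInG" → "HgoNSit".
(Check on "AUuMnfvNq": → "auUmNFVnQ" → "aQunUVmFN" ✓)

HgoNSit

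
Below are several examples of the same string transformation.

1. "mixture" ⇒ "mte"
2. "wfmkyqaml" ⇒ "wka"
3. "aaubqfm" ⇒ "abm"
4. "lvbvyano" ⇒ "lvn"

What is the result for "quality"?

qly

The pattern: keep one character in every 3, starting at position 1 (positions 1st, 4th, 7th, ...).
On "quality" that produces "qly".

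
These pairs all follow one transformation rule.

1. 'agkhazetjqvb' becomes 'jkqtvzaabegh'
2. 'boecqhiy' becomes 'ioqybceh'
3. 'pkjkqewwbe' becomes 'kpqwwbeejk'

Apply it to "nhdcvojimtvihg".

The rule is to sort the characters into alphabetical order, then swap the front and back halves of the string.
"nhdcvojimtvihg" → "cdghhiijmnotvv" → "jmnotvvcdghhii".

jmnotvvcdghhii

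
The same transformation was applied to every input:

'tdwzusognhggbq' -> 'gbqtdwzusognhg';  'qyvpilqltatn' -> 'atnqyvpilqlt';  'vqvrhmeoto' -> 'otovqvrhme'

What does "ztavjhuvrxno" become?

xnoztavjhuvr

Looking at the pairs, the operation is to move the last 3 characters to the front (rotate right by 3).
Doing the same to "ztavjhuvrxno": "xnoztavjhuvr".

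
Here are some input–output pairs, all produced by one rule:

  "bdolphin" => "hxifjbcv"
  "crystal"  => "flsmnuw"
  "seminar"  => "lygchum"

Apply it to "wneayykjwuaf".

What's happening: swap the first and last characters, then shift every letter 6 places backward in the alphabet (wrapping around).
Working it through for "wneayykjwuaf": intermediate "fneayykjwuaw", final "zhyussedqouq".

zhyussedqouq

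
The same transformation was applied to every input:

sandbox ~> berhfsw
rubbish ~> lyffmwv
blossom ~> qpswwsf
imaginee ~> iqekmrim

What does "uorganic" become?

What's happening: shift every letter 4 places forward in the alphabet (wrapping around), then swap the first and last characters.
Applying both steps to "uorganic": "ysvkermg", then "gsvkermy".

gsvkermy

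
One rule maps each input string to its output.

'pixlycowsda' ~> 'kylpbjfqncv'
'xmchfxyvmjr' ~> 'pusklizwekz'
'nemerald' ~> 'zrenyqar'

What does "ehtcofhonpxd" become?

The transformation: shift every letter 13 places forward in the alphabet (wrapping around) — i.e. ROT13, then move the first 2 characters to the end (rotate left by 2).
Doing the same to "ehtcofhonpxd": "gpbsubackqru".

gpbsubackqru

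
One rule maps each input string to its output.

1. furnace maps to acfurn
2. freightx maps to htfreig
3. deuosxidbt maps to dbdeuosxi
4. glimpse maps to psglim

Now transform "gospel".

Rule — delete the last character, then move the last 2 characters to the front (rotate right by 2).
"gospel" → "pegos".

pegos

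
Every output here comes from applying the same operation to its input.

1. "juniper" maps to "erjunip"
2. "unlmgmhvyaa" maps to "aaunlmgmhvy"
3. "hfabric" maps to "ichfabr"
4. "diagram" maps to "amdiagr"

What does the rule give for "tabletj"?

tjtable

Rule — move the last 2 characters to the front (rotate right by 2).
For "tabletj" the result is "tjtable".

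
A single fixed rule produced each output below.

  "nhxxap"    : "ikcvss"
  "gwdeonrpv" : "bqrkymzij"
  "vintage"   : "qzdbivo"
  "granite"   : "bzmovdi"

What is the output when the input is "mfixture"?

hzamdpso

Rule — shift every letter 5 places backward in the alphabet (wrapping around), then take characters alternately from the front and the back (1st, last, 2nd, 2nd-last, ...).
So "mfixture" becomes "hzamdpso".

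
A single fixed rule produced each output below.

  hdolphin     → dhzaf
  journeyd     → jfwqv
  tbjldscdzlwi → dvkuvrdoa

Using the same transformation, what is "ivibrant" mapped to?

Each output is the input with this applied: shift every letter 8 places backward in the alphabet (wrapping around), then delete the first 3 characters.
"ivibrant" → "anatjsfl" → "tjsfl".

tjsfl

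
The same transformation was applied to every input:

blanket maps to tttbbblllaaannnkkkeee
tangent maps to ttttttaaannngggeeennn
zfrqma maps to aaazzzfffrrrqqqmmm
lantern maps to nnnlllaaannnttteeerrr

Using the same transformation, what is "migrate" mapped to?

eeemmmiiigggrrraaattt

Each output is the input with this applied: move the last character to the front, then repeat every character 3 times.
Applying both steps to "migrate": "emigrat", then "eeemmmiiigggrrraaattt".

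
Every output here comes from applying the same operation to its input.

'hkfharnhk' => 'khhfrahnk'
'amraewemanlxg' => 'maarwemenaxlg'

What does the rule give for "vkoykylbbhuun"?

The pattern: swap each adjacent pair of characters (1↔2, 3↔4, ...).
For "vkoykylbbhuun" the result is "kvyoykblhbuun".

kvyoykblhbuun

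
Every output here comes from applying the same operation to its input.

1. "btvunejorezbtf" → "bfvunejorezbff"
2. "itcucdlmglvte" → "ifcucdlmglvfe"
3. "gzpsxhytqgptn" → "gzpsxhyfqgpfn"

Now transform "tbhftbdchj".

fbhffbdchj

The pattern: replace every "t" with "f".
"tbhftbdchj" → "fbhffbdchj".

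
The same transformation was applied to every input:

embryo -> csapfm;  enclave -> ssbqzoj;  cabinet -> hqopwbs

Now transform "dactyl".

What's happening: move the last character to the front, then shift every letter 12 places backward in the alphabet (wrapping around).
Starting from "dactyl": after the first operation, "ldacty"; after the second, "zroqhm".

zroqhm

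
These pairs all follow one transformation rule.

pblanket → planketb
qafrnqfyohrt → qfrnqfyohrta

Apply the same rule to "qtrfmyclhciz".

qrfmyclhcizt

Each output is the input with this applied: move the first character to the end, then swap the first and last characters.
Applying both steps to "qtrfmyclhciz": "trfmyclhcizq", then "qrfmyclhcizt".
(Check on "pblanket": → "blanketp" → "planketb" ✓)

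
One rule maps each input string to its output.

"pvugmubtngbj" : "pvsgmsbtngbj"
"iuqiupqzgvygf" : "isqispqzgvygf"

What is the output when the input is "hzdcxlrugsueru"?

The transformation: replace every "u" with "s".
For "hzdcxlrugsueru" the result is "hzdcxlrsgssers".

hzdcxlrsgssers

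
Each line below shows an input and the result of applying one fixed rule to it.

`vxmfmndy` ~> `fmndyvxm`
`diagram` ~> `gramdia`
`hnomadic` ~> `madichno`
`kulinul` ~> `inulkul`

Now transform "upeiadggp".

The transformation: move the first 3 characters to the end (rotate left by 3).
Doing the same to "upeiadggp": "iadggpupe".

iadggpupe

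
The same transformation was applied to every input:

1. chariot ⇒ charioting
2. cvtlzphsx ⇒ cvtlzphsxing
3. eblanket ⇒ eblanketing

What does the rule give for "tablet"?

Each output is the input with this applied: append "ing".
Applying that to "tablet" gives "tableting".

tableting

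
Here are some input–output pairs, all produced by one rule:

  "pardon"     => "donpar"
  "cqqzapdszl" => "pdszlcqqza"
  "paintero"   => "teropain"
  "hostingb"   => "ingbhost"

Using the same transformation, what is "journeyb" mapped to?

neybjour

The transformation: swap the front and back halves of the string.
So "journeyb" becomes "neybjour".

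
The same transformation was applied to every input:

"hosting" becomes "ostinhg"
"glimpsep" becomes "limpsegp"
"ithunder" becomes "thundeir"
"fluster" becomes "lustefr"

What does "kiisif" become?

iisikf

The transformation: swap the first and last characters, then move the first character to the end.
On "kiisif": the first step gives "fiisik", and the second then gives "iisikf".
(Check on "glimpsep": → "plimpseg" → "limpsegp" ✓)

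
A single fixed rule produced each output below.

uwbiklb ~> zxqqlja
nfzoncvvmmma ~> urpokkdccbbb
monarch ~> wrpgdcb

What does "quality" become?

Each output is the input with this applied: shift every letter 11 places backward in the alphabet (wrapping around), then sort the characters into reverse alphabetical order.
Doing the same to "quality": "xpnjifa".

xpnjifa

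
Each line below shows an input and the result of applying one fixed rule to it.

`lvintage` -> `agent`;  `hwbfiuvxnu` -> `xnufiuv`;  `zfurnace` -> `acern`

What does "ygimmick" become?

Each output is the input with this applied: delete the first 3 characters, then move the last 3 characters to the front (rotate right by 3).
Starting from "ygimmick": after the first operation, "mmick"; after the second, "ickmm".

ickmm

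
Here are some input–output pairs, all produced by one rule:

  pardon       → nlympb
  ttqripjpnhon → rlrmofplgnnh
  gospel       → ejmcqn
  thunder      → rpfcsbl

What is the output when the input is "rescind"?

The transformation: take characters alternately from the front and the back (1st, last, 2nd, 2nd-last, ...), then shift every letter 2 places backward in the alphabet (wrapping around).
Working it through for "rescind": intermediate "rdensic", final "pbclqga".

pbclqga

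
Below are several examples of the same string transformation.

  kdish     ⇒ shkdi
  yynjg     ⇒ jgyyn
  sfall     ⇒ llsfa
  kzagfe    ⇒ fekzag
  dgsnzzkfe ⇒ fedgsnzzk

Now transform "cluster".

erclust

The pattern: move the last 2 characters to the front (rotate right by 2).
"cluster" → "erclust".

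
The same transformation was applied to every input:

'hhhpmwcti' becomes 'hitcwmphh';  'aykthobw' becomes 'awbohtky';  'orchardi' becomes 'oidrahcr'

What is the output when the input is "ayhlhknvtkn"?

anktvnkhlhy

The pattern: reverse the string, then move the last character to the front.
Applying that to "ayhlhknvtkn" gives "anktvnkhlhy".
(Check on "aykthobw": → "wbohtkya" → "awbohtky" ✓)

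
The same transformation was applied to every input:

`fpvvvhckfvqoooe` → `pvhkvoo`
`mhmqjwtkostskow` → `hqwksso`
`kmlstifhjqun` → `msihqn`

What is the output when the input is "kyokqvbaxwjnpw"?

ykvawnw

What's happening: keep every other character starting from the second (positions 2nd, 4th, 6th, ...).
So "kyokqvbaxwjnpw" becomes "ykvawnw".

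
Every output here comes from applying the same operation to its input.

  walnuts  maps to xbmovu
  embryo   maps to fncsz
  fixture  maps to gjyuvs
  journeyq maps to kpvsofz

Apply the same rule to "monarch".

The pattern: delete the last character, then shift every letter 1 place forward in the alphabet (wrapping around).
For "monarch", step one produces "monarc"; step two turns that into "npobsd".
(Check on "fixture": → "fixtur" → "gjyuvs" ✓)

npobsd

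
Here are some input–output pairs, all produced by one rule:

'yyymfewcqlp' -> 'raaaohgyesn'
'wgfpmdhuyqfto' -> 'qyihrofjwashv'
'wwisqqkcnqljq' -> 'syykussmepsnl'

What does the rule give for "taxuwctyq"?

svczwyeva

The rule is to shift every letter 2 places forward in the alphabet (wrapping around), then move the last character to the front.
Working it through for "taxuwctyq": intermediate "vczwyevas", final "svczwyeva".
(Check on "wgfpmdhuyqfto": → "yihrofjwashvq" → "qyihrofjwashv" ✓)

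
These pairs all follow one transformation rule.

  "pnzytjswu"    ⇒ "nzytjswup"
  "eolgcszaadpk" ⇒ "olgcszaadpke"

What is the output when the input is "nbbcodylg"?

Rule — move the first character to the end.
On "nbbcodylg" that produces "bbcodylgn".

bbcodylgn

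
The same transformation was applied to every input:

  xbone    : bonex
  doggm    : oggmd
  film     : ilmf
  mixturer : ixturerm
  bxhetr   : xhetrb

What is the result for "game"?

ameg

Rule — move the first character to the end.
Applying that to "game" gives "ameg".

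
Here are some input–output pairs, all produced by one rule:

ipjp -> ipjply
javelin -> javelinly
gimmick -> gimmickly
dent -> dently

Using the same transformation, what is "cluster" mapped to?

In each case the input is transformed by: append "ly".
On "cluster" that produces "clusterly".

clusterly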